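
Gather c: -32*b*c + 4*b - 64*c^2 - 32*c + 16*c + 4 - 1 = 4*b - 64*c^2 + c*(-32*b - 16) + 3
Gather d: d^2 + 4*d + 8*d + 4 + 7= d^2 + 12*d + 11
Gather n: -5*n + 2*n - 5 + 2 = -3*n - 3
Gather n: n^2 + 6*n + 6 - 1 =n^2 + 6*n + 5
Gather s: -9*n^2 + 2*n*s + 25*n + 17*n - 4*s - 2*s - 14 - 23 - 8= -9*n^2 + 42*n + s*(2*n - 6) - 45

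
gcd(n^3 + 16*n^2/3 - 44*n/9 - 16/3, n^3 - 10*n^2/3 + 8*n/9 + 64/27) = n^2 - 2*n/3 - 8/9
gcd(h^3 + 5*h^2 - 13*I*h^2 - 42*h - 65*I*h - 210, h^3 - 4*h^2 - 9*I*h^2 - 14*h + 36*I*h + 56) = h - 7*I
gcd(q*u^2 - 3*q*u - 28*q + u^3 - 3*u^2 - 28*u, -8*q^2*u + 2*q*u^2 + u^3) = 1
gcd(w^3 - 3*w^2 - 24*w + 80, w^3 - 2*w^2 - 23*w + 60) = w^2 + w - 20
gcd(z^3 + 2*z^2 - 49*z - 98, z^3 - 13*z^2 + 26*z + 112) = z^2 - 5*z - 14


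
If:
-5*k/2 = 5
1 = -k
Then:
No Solution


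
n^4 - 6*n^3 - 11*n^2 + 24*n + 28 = (n - 7)*(n - 2)*(n + 1)*(n + 2)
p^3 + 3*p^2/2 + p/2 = p*(p + 1/2)*(p + 1)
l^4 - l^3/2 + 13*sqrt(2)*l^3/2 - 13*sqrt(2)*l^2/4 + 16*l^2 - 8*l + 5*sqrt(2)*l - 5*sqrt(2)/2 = (l - 1/2)*(l + sqrt(2)/2)*(l + sqrt(2))*(l + 5*sqrt(2))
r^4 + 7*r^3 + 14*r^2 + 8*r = r*(r + 1)*(r + 2)*(r + 4)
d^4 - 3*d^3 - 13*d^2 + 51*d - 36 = (d - 3)^2*(d - 1)*(d + 4)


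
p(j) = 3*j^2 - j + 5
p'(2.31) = 12.86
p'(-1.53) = -10.18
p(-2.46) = 25.61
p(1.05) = 7.26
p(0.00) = 5.00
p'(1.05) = 5.30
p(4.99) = 74.71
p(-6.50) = 138.25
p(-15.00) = 695.00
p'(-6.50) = -40.00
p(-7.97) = 203.53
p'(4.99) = 28.94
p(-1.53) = 13.55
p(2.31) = 18.70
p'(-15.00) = -91.00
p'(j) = 6*j - 1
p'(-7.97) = -48.82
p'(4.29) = 24.74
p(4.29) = 55.92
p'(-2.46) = -15.76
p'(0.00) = -1.00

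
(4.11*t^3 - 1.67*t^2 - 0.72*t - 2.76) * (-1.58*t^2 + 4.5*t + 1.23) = -6.4938*t^5 + 21.1336*t^4 - 1.3221*t^3 - 0.9333*t^2 - 13.3056*t - 3.3948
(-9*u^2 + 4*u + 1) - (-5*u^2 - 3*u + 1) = -4*u^2 + 7*u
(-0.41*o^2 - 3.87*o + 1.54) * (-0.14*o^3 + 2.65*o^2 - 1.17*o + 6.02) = 0.0574*o^5 - 0.5447*o^4 - 9.9914*o^3 + 6.1407*o^2 - 25.0992*o + 9.2708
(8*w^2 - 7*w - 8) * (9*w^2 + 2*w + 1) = 72*w^4 - 47*w^3 - 78*w^2 - 23*w - 8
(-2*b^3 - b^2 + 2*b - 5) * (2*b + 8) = -4*b^4 - 18*b^3 - 4*b^2 + 6*b - 40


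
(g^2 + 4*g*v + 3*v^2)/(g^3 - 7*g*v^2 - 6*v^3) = (-g - 3*v)/(-g^2 + g*v + 6*v^2)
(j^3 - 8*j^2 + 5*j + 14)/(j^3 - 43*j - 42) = (j - 2)/(j + 6)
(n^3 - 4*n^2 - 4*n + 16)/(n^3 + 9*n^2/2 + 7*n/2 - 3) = 2*(n^2 - 6*n + 8)/(2*n^2 + 5*n - 3)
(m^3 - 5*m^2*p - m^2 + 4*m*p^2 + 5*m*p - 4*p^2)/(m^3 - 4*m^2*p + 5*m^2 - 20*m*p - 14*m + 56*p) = (m^2 - m*p - m + p)/(m^2 + 5*m - 14)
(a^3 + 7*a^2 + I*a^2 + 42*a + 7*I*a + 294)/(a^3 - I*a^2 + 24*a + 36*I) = (a^2 + 7*a*(1 + I) + 49*I)/(a^2 + 5*I*a - 6)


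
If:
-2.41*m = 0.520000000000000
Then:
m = -0.22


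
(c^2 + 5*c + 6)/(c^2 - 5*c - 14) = (c + 3)/(c - 7)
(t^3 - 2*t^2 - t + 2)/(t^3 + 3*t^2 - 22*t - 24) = (t^2 - 3*t + 2)/(t^2 + 2*t - 24)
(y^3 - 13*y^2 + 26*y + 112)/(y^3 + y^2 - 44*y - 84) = (y - 8)/(y + 6)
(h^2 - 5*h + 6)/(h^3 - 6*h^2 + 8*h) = (h - 3)/(h*(h - 4))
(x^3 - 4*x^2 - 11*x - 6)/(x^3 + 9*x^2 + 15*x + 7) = (x - 6)/(x + 7)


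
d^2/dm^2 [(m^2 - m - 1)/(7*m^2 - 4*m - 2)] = 6*(-7*m^3 - 35*m^2 + 14*m - 6)/(343*m^6 - 588*m^5 + 42*m^4 + 272*m^3 - 12*m^2 - 48*m - 8)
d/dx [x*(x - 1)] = 2*x - 1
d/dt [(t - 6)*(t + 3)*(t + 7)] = 3*t^2 + 8*t - 39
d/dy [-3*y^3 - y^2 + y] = -9*y^2 - 2*y + 1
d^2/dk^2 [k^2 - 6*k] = 2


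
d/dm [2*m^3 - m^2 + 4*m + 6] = 6*m^2 - 2*m + 4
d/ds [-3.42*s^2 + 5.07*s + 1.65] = 5.07 - 6.84*s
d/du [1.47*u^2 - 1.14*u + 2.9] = 2.94*u - 1.14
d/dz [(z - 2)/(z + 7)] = 9/(z + 7)^2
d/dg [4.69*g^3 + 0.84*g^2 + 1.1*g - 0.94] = 14.07*g^2 + 1.68*g + 1.1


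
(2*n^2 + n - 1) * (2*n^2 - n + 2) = 4*n^4 + n^2 + 3*n - 2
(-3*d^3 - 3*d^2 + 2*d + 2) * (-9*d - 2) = 27*d^4 + 33*d^3 - 12*d^2 - 22*d - 4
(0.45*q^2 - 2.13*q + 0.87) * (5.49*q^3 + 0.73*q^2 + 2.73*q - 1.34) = 2.4705*q^5 - 11.3652*q^4 + 4.4499*q^3 - 5.7828*q^2 + 5.2293*q - 1.1658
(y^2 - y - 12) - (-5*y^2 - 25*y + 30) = 6*y^2 + 24*y - 42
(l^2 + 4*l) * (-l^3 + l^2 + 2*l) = -l^5 - 3*l^4 + 6*l^3 + 8*l^2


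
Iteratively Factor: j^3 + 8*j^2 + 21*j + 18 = (j + 2)*(j^2 + 6*j + 9) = (j + 2)*(j + 3)*(j + 3)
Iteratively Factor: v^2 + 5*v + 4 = (v + 4)*(v + 1)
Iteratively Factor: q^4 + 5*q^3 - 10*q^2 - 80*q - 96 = (q + 3)*(q^3 + 2*q^2 - 16*q - 32) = (q + 2)*(q + 3)*(q^2 - 16) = (q + 2)*(q + 3)*(q + 4)*(q - 4)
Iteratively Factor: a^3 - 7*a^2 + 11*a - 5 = (a - 5)*(a^2 - 2*a + 1) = (a - 5)*(a - 1)*(a - 1)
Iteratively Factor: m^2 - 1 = (m + 1)*(m - 1)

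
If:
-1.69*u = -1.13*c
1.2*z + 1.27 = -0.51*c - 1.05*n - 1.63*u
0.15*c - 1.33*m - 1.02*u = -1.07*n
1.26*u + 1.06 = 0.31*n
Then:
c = -0.269453378410813*z - 1.09135861626767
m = 0.801299133298846 - 0.481353333959973*z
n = 0.453375839202321 - 0.732291888110929*z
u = -0.180167051836816*z - 0.729724991942286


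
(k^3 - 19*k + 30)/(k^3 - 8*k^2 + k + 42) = (k^2 + 3*k - 10)/(k^2 - 5*k - 14)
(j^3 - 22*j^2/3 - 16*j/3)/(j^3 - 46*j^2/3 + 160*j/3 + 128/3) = j/(j - 8)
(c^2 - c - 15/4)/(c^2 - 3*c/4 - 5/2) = (-4*c^2 + 4*c + 15)/(-4*c^2 + 3*c + 10)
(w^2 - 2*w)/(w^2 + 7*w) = (w - 2)/(w + 7)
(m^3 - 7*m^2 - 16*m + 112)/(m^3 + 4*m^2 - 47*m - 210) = (m^2 - 16)/(m^2 + 11*m + 30)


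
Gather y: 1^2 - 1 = 0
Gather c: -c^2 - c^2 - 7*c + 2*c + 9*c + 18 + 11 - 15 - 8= -2*c^2 + 4*c + 6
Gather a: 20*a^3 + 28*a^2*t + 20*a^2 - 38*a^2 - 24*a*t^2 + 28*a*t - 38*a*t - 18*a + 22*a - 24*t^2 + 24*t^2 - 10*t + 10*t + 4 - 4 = 20*a^3 + a^2*(28*t - 18) + a*(-24*t^2 - 10*t + 4)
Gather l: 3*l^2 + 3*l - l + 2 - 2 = 3*l^2 + 2*l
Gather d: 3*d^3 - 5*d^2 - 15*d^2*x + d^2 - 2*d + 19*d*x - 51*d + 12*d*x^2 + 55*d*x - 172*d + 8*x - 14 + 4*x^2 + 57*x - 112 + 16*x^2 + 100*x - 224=3*d^3 + d^2*(-15*x - 4) + d*(12*x^2 + 74*x - 225) + 20*x^2 + 165*x - 350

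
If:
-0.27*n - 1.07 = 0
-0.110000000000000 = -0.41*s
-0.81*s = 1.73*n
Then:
No Solution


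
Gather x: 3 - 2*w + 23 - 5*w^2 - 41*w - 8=-5*w^2 - 43*w + 18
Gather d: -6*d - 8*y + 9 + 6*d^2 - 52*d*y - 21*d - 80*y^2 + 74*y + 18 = 6*d^2 + d*(-52*y - 27) - 80*y^2 + 66*y + 27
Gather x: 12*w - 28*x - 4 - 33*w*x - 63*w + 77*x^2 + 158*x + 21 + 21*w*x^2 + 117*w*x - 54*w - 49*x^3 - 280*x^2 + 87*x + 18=-105*w - 49*x^3 + x^2*(21*w - 203) + x*(84*w + 217) + 35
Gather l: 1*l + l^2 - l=l^2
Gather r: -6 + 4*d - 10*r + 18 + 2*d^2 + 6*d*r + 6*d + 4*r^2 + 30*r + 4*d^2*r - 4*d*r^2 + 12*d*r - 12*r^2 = 2*d^2 + 10*d + r^2*(-4*d - 8) + r*(4*d^2 + 18*d + 20) + 12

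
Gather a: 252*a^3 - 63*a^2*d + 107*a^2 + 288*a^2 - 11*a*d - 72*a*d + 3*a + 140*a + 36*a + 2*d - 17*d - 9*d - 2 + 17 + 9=252*a^3 + a^2*(395 - 63*d) + a*(179 - 83*d) - 24*d + 24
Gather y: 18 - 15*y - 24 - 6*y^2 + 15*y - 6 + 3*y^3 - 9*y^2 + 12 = 3*y^3 - 15*y^2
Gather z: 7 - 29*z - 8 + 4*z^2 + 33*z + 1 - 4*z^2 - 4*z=0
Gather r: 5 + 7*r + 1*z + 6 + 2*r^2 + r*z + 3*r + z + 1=2*r^2 + r*(z + 10) + 2*z + 12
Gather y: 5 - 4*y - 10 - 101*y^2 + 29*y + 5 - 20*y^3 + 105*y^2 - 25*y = -20*y^3 + 4*y^2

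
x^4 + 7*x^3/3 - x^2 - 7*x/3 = x*(x - 1)*(x + 1)*(x + 7/3)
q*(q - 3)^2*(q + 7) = q^4 + q^3 - 33*q^2 + 63*q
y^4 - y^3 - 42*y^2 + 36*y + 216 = (y - 6)*(y - 3)*(y + 2)*(y + 6)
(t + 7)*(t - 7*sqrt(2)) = t^2 - 7*sqrt(2)*t + 7*t - 49*sqrt(2)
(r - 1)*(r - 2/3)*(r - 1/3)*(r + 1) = r^4 - r^3 - 7*r^2/9 + r - 2/9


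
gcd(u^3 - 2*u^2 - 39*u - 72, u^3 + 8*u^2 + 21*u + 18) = u^2 + 6*u + 9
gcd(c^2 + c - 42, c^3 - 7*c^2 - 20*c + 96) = 1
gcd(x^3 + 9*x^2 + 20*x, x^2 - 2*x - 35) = x + 5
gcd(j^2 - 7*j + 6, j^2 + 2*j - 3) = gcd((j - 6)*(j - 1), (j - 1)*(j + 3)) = j - 1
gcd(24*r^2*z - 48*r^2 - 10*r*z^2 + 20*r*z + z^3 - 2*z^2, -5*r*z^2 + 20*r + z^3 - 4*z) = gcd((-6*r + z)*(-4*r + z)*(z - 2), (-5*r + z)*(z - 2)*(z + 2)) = z - 2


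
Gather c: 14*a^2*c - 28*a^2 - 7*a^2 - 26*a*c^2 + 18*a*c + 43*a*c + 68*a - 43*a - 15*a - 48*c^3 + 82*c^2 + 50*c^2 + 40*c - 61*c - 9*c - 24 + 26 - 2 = -35*a^2 + 10*a - 48*c^3 + c^2*(132 - 26*a) + c*(14*a^2 + 61*a - 30)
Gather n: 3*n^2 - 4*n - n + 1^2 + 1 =3*n^2 - 5*n + 2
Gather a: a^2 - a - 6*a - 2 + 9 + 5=a^2 - 7*a + 12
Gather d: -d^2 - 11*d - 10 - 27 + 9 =-d^2 - 11*d - 28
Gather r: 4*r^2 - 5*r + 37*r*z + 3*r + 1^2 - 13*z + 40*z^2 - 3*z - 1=4*r^2 + r*(37*z - 2) + 40*z^2 - 16*z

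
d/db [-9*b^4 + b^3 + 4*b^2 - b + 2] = -36*b^3 + 3*b^2 + 8*b - 1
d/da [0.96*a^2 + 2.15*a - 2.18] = 1.92*a + 2.15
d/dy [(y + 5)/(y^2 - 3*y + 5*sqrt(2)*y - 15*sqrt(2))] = (y^2 - 3*y + 5*sqrt(2)*y - (y + 5)*(2*y - 3 + 5*sqrt(2)) - 15*sqrt(2))/(y^2 - 3*y + 5*sqrt(2)*y - 15*sqrt(2))^2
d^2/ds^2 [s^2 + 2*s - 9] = 2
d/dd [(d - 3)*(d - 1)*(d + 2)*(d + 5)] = 4*d^3 + 9*d^2 - 30*d - 19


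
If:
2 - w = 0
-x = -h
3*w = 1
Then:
No Solution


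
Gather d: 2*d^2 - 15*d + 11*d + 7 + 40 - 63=2*d^2 - 4*d - 16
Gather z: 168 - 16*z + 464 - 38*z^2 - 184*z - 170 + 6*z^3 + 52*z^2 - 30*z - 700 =6*z^3 + 14*z^2 - 230*z - 238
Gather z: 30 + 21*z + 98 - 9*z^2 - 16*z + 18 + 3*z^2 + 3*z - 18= -6*z^2 + 8*z + 128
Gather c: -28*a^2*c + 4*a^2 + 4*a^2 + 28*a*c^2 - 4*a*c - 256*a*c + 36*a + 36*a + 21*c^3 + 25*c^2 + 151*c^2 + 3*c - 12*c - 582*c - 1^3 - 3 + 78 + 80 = 8*a^2 + 72*a + 21*c^3 + c^2*(28*a + 176) + c*(-28*a^2 - 260*a - 591) + 154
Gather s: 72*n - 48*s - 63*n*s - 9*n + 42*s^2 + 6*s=63*n + 42*s^2 + s*(-63*n - 42)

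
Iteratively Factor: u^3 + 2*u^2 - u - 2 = (u + 2)*(u^2 - 1) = (u + 1)*(u + 2)*(u - 1)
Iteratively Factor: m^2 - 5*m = (m - 5)*(m)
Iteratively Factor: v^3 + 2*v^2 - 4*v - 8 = (v + 2)*(v^2 - 4) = (v - 2)*(v + 2)*(v + 2)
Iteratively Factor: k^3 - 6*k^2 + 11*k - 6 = (k - 1)*(k^2 - 5*k + 6) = (k - 2)*(k - 1)*(k - 3)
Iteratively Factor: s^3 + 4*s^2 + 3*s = (s)*(s^2 + 4*s + 3) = s*(s + 3)*(s + 1)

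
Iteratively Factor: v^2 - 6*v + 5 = (v - 1)*(v - 5)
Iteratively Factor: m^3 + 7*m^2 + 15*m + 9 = (m + 3)*(m^2 + 4*m + 3) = (m + 1)*(m + 3)*(m + 3)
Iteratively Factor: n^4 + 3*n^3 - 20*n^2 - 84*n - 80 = (n + 2)*(n^3 + n^2 - 22*n - 40) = (n + 2)^2*(n^2 - n - 20) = (n + 2)^2*(n + 4)*(n - 5)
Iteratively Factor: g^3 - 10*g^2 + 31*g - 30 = (g - 2)*(g^2 - 8*g + 15) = (g - 3)*(g - 2)*(g - 5)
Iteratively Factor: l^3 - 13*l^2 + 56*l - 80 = (l - 4)*(l^2 - 9*l + 20) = (l - 5)*(l - 4)*(l - 4)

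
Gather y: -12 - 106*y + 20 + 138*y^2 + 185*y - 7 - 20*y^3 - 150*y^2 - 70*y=-20*y^3 - 12*y^2 + 9*y + 1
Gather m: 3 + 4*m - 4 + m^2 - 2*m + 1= m^2 + 2*m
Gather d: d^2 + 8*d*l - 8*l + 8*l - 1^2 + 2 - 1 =d^2 + 8*d*l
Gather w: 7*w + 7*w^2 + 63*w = 7*w^2 + 70*w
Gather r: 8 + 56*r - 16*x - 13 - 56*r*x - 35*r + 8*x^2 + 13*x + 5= r*(21 - 56*x) + 8*x^2 - 3*x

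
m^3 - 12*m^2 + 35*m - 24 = (m - 8)*(m - 3)*(m - 1)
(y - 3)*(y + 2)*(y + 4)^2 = y^4 + 7*y^3 + 2*y^2 - 64*y - 96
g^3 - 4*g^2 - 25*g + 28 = (g - 7)*(g - 1)*(g + 4)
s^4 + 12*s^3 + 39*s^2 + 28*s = s*(s + 1)*(s + 4)*(s + 7)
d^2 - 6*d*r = d*(d - 6*r)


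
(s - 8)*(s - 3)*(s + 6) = s^3 - 5*s^2 - 42*s + 144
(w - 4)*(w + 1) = w^2 - 3*w - 4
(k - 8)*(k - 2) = k^2 - 10*k + 16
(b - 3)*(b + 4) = b^2 + b - 12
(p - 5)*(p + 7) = p^2 + 2*p - 35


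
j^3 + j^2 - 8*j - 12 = (j - 3)*(j + 2)^2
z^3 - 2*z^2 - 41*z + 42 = (z - 7)*(z - 1)*(z + 6)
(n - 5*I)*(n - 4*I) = n^2 - 9*I*n - 20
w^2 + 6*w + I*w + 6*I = (w + 6)*(w + I)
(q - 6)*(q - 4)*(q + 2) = q^3 - 8*q^2 + 4*q + 48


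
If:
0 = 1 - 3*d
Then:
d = 1/3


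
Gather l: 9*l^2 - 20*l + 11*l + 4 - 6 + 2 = 9*l^2 - 9*l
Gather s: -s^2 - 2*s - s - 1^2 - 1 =-s^2 - 3*s - 2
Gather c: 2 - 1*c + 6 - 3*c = 8 - 4*c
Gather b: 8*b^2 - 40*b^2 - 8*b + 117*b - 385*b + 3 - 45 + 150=-32*b^2 - 276*b + 108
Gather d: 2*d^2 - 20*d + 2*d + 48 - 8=2*d^2 - 18*d + 40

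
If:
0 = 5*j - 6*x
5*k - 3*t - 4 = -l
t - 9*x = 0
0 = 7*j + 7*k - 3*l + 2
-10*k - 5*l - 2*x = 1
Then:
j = -1872/9625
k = -773/9625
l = 7/275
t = -2808/1925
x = -312/1925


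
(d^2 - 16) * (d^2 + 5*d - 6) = d^4 + 5*d^3 - 22*d^2 - 80*d + 96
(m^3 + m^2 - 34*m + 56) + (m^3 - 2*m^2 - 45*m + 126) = 2*m^3 - m^2 - 79*m + 182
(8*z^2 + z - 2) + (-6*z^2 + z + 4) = 2*z^2 + 2*z + 2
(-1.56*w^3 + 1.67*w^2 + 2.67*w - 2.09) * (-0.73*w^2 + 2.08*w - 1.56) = 1.1388*w^5 - 4.4639*w^4 + 3.9581*w^3 + 4.4741*w^2 - 8.5124*w + 3.2604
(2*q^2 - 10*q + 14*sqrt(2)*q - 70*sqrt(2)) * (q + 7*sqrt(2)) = 2*q^3 - 10*q^2 + 28*sqrt(2)*q^2 - 140*sqrt(2)*q + 196*q - 980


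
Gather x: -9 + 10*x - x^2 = -x^2 + 10*x - 9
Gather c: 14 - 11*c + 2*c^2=2*c^2 - 11*c + 14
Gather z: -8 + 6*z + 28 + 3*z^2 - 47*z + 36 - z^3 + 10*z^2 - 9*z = -z^3 + 13*z^2 - 50*z + 56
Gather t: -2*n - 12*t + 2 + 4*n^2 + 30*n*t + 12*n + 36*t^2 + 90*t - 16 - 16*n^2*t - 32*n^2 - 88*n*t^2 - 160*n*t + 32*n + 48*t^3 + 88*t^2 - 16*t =-28*n^2 + 42*n + 48*t^3 + t^2*(124 - 88*n) + t*(-16*n^2 - 130*n + 62) - 14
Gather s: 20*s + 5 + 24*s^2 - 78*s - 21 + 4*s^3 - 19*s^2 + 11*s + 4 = 4*s^3 + 5*s^2 - 47*s - 12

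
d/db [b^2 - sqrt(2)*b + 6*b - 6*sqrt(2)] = 2*b - sqrt(2) + 6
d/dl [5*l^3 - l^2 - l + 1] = 15*l^2 - 2*l - 1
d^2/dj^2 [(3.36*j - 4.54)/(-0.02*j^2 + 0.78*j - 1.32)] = (-(0.04*j - 0.78)*(0.08*j - 1.56)*(3.36*j - 4.54) + (0.4032*j - 5.4232)*(0.02*j^2 - 0.78*j + 1.32))/(0.02*j^2 - 0.78*j + 1.32)^3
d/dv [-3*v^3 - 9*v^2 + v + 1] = -9*v^2 - 18*v + 1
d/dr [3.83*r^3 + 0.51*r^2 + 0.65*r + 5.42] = 11.49*r^2 + 1.02*r + 0.65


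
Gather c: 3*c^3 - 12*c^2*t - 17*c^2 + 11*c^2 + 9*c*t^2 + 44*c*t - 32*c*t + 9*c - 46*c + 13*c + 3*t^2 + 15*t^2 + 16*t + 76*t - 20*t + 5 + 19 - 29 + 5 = 3*c^3 + c^2*(-12*t - 6) + c*(9*t^2 + 12*t - 24) + 18*t^2 + 72*t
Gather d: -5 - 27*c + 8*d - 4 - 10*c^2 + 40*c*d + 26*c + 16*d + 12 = -10*c^2 - c + d*(40*c + 24) + 3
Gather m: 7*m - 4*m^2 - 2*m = -4*m^2 + 5*m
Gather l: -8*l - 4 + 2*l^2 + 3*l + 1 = 2*l^2 - 5*l - 3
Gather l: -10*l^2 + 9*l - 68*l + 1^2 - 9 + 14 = -10*l^2 - 59*l + 6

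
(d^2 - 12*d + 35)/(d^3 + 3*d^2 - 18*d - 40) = (d^2 - 12*d + 35)/(d^3 + 3*d^2 - 18*d - 40)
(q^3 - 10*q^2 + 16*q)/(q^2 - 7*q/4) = 4*(q^2 - 10*q + 16)/(4*q - 7)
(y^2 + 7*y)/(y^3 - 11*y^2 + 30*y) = (y + 7)/(y^2 - 11*y + 30)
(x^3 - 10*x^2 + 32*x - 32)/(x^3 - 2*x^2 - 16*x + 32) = (x - 4)/(x + 4)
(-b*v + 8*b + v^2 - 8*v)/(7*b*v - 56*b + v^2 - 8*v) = (-b + v)/(7*b + v)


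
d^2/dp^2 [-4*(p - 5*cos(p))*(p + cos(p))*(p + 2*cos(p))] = -8*p^2*cos(p) - 32*p*sin(p) - 104*p*cos(2*p) - 24*p - 104*sin(2*p) - 14*cos(p) - 90*cos(3*p)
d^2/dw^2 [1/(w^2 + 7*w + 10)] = 2*(-w^2 - 7*w + (2*w + 7)^2 - 10)/(w^2 + 7*w + 10)^3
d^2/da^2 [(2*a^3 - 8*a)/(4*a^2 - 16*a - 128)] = 4*(11*a^3 + 96*a^2 + 672*a + 128)/(a^6 - 12*a^5 - 48*a^4 + 704*a^3 + 1536*a^2 - 12288*a - 32768)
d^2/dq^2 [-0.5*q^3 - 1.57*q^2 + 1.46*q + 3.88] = -3.0*q - 3.14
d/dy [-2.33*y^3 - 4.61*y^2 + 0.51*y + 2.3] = -6.99*y^2 - 9.22*y + 0.51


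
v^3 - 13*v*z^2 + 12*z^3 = (v - 3*z)*(v - z)*(v + 4*z)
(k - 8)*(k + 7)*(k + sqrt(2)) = k^3 - k^2 + sqrt(2)*k^2 - 56*k - sqrt(2)*k - 56*sqrt(2)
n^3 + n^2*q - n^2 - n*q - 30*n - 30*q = (n - 6)*(n + 5)*(n + q)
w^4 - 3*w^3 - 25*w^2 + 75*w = w*(w - 5)*(w - 3)*(w + 5)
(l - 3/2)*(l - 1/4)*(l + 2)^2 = l^4 + 9*l^3/4 - 21*l^2/8 - 11*l/2 + 3/2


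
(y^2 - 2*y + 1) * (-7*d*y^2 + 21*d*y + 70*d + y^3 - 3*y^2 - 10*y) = -7*d*y^4 + 35*d*y^3 + 21*d*y^2 - 119*d*y + 70*d + y^5 - 5*y^4 - 3*y^3 + 17*y^2 - 10*y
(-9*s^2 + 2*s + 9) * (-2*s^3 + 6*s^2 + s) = 18*s^5 - 58*s^4 - 15*s^3 + 56*s^2 + 9*s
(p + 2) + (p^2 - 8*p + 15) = p^2 - 7*p + 17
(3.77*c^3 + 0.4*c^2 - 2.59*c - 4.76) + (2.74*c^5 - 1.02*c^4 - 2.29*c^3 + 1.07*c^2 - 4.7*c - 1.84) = 2.74*c^5 - 1.02*c^4 + 1.48*c^3 + 1.47*c^2 - 7.29*c - 6.6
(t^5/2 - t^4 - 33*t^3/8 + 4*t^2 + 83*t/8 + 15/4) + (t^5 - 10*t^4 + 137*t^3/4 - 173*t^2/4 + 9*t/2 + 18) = 3*t^5/2 - 11*t^4 + 241*t^3/8 - 157*t^2/4 + 119*t/8 + 87/4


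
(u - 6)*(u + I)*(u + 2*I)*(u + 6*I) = u^4 - 6*u^3 + 9*I*u^3 - 20*u^2 - 54*I*u^2 + 120*u - 12*I*u + 72*I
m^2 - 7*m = m*(m - 7)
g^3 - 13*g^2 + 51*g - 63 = (g - 7)*(g - 3)^2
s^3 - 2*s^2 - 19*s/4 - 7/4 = (s - 7/2)*(s + 1/2)*(s + 1)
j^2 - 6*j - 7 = (j - 7)*(j + 1)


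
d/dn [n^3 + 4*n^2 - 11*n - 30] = 3*n^2 + 8*n - 11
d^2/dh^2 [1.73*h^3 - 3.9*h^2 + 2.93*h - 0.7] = 10.38*h - 7.8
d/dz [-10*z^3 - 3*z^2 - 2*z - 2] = -30*z^2 - 6*z - 2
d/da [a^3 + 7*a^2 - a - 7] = 3*a^2 + 14*a - 1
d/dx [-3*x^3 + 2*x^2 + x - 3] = -9*x^2 + 4*x + 1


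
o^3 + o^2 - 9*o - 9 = (o - 3)*(o + 1)*(o + 3)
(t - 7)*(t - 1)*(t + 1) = t^3 - 7*t^2 - t + 7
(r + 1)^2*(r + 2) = r^3 + 4*r^2 + 5*r + 2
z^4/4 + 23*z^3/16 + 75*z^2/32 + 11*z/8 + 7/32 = (z/4 + 1/4)*(z + 1/4)*(z + 1)*(z + 7/2)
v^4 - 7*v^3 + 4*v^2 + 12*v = v*(v - 6)*(v - 2)*(v + 1)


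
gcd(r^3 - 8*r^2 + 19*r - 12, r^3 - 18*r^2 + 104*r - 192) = r - 4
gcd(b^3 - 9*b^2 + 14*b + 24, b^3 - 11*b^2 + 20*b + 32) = b^2 - 3*b - 4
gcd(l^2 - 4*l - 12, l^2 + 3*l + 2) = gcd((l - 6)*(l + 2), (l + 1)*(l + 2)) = l + 2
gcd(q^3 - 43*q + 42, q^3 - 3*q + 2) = q - 1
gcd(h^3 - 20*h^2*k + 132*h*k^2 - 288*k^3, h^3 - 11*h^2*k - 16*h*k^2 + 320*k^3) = h - 8*k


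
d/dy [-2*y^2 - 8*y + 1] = -4*y - 8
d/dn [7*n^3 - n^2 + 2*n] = 21*n^2 - 2*n + 2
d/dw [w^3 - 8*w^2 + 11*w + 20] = 3*w^2 - 16*w + 11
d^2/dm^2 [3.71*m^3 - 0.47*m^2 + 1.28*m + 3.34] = 22.26*m - 0.94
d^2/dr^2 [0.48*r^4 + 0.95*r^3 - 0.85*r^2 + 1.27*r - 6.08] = 5.76*r^2 + 5.7*r - 1.7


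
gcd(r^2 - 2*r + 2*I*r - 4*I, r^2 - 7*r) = 1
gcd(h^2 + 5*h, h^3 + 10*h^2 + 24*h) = h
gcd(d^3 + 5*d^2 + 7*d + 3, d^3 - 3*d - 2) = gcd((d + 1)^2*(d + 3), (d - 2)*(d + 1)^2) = d^2 + 2*d + 1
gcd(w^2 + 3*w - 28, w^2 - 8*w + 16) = w - 4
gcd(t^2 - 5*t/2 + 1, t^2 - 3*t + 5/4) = t - 1/2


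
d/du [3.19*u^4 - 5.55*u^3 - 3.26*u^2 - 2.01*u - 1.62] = 12.76*u^3 - 16.65*u^2 - 6.52*u - 2.01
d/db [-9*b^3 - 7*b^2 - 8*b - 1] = -27*b^2 - 14*b - 8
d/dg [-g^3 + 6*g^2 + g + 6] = -3*g^2 + 12*g + 1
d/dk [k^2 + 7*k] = 2*k + 7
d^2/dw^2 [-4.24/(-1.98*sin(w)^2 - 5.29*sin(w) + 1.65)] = (-66.489984*sin(w)^4 - 133.231824*sin(w)^3 - 74.325928*sin(w)^2 + 229.454808*sin(w) + 265.009328)/(1.98*sin(w)^2 + 5.29*sin(w) - 1.65)^3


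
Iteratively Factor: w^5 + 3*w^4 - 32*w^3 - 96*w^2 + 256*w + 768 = (w - 4)*(w^4 + 7*w^3 - 4*w^2 - 112*w - 192) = (w - 4)^2*(w^3 + 11*w^2 + 40*w + 48) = (w - 4)^2*(w + 4)*(w^2 + 7*w + 12) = (w - 4)^2*(w + 4)^2*(w + 3)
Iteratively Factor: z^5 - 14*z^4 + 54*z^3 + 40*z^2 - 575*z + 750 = (z - 5)*(z^4 - 9*z^3 + 9*z^2 + 85*z - 150) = (z - 5)^2*(z^3 - 4*z^2 - 11*z + 30) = (z - 5)^2*(z + 3)*(z^2 - 7*z + 10) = (z - 5)^3*(z + 3)*(z - 2)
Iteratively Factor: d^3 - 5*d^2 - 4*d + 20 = (d - 5)*(d^2 - 4) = (d - 5)*(d + 2)*(d - 2)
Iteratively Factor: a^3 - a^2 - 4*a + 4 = (a - 2)*(a^2 + a - 2) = (a - 2)*(a + 2)*(a - 1)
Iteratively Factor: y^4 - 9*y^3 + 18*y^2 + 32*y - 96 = (y - 3)*(y^3 - 6*y^2 + 32) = (y - 4)*(y - 3)*(y^2 - 2*y - 8) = (y - 4)^2*(y - 3)*(y + 2)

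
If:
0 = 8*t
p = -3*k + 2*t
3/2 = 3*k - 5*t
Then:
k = 1/2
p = -3/2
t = 0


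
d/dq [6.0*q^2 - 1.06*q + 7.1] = 12.0*q - 1.06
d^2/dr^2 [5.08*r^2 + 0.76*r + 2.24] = 10.1600000000000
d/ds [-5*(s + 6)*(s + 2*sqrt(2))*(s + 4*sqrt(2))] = -15*s^2 - 60*sqrt(2)*s - 60*s - 180*sqrt(2) - 80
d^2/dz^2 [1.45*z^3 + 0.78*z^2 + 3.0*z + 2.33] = 8.7*z + 1.56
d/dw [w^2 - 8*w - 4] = 2*w - 8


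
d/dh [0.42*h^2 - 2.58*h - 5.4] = 0.84*h - 2.58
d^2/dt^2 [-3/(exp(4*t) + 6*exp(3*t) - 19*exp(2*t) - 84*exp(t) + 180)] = 6*(-4*(2*exp(3*t) + 9*exp(2*t) - 19*exp(t) - 42)^2*exp(t) + (8*exp(3*t) + 27*exp(2*t) - 38*exp(t) - 42)*(exp(4*t) + 6*exp(3*t) - 19*exp(2*t) - 84*exp(t) + 180))*exp(t)/(exp(4*t) + 6*exp(3*t) - 19*exp(2*t) - 84*exp(t) + 180)^3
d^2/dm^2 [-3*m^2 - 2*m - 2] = -6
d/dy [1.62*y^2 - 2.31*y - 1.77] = 3.24*y - 2.31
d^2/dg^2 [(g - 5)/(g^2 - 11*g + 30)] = 2/(g^3 - 18*g^2 + 108*g - 216)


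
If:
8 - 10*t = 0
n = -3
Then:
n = -3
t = 4/5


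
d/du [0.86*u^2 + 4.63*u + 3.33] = 1.72*u + 4.63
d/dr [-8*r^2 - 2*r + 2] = -16*r - 2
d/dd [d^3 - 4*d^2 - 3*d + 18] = 3*d^2 - 8*d - 3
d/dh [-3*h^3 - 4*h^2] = h*(-9*h - 8)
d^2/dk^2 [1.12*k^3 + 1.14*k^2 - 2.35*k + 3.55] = 6.72*k + 2.28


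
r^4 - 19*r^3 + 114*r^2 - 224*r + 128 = (r - 8)^2*(r - 2)*(r - 1)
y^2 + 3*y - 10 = (y - 2)*(y + 5)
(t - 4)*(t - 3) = t^2 - 7*t + 12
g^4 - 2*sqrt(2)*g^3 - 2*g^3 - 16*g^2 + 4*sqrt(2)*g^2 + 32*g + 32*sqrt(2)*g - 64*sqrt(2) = (g - 4)*(g - 2)*(g + 4)*(g - 2*sqrt(2))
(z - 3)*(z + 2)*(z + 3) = z^3 + 2*z^2 - 9*z - 18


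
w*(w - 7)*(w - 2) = w^3 - 9*w^2 + 14*w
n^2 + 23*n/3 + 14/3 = (n + 2/3)*(n + 7)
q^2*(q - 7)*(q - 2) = q^4 - 9*q^3 + 14*q^2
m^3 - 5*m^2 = m^2*(m - 5)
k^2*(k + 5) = k^3 + 5*k^2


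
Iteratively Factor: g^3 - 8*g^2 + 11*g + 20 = (g - 5)*(g^2 - 3*g - 4) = (g - 5)*(g - 4)*(g + 1)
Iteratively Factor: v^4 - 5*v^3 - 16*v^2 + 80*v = (v)*(v^3 - 5*v^2 - 16*v + 80) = v*(v - 5)*(v^2 - 16) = v*(v - 5)*(v - 4)*(v + 4)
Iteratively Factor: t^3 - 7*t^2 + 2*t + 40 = (t + 2)*(t^2 - 9*t + 20) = (t - 4)*(t + 2)*(t - 5)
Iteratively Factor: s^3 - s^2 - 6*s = (s + 2)*(s^2 - 3*s) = (s - 3)*(s + 2)*(s)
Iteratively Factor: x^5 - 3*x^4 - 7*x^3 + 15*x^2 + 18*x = (x)*(x^4 - 3*x^3 - 7*x^2 + 15*x + 18) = x*(x - 3)*(x^3 - 7*x - 6) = x*(x - 3)^2*(x^2 + 3*x + 2) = x*(x - 3)^2*(x + 1)*(x + 2)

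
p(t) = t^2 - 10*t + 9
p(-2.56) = 41.15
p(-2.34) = 37.88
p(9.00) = 0.00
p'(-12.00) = -34.00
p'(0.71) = -8.58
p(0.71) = 2.40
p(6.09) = -14.81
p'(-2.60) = -15.20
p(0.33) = 5.81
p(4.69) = -15.90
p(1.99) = -6.94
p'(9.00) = 8.00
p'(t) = 2*t - 10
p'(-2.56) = -15.12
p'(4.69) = -0.62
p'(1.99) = -6.02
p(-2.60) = 41.76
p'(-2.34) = -14.68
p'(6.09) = 2.18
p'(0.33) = -9.34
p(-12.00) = 273.00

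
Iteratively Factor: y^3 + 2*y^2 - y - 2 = (y + 1)*(y^2 + y - 2) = (y - 1)*(y + 1)*(y + 2)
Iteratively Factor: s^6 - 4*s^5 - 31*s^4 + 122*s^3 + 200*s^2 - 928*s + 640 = (s + 4)*(s^5 - 8*s^4 + s^3 + 118*s^2 - 272*s + 160) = (s - 4)*(s + 4)*(s^4 - 4*s^3 - 15*s^2 + 58*s - 40) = (s - 4)*(s + 4)^2*(s^3 - 8*s^2 + 17*s - 10) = (s - 4)*(s - 1)*(s + 4)^2*(s^2 - 7*s + 10) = (s - 5)*(s - 4)*(s - 1)*(s + 4)^2*(s - 2)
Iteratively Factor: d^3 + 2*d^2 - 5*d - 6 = (d - 2)*(d^2 + 4*d + 3) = (d - 2)*(d + 3)*(d + 1)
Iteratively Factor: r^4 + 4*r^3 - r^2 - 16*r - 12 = (r + 3)*(r^3 + r^2 - 4*r - 4) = (r + 2)*(r + 3)*(r^2 - r - 2) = (r + 1)*(r + 2)*(r + 3)*(r - 2)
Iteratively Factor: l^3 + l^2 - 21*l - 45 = (l + 3)*(l^2 - 2*l - 15) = (l - 5)*(l + 3)*(l + 3)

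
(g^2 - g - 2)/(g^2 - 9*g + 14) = (g + 1)/(g - 7)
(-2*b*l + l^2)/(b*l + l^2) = (-2*b + l)/(b + l)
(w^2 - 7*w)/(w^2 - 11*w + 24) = w*(w - 7)/(w^2 - 11*w + 24)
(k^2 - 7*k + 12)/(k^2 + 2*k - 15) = (k - 4)/(k + 5)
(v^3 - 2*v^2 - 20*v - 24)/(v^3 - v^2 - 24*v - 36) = (v + 2)/(v + 3)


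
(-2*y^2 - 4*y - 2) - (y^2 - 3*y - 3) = -3*y^2 - y + 1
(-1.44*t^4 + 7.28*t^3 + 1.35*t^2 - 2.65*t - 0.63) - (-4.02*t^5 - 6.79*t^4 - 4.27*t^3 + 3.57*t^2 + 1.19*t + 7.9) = 4.02*t^5 + 5.35*t^4 + 11.55*t^3 - 2.22*t^2 - 3.84*t - 8.53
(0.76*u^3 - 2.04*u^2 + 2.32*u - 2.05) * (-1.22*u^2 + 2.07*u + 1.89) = -0.9272*u^5 + 4.062*u^4 - 5.6168*u^3 + 3.4478*u^2 + 0.1413*u - 3.8745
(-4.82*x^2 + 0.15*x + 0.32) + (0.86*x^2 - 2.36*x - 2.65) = -3.96*x^2 - 2.21*x - 2.33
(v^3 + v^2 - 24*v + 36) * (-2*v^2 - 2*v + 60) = -2*v^5 - 4*v^4 + 106*v^3 + 36*v^2 - 1512*v + 2160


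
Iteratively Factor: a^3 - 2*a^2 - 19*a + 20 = (a - 1)*(a^2 - a - 20) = (a - 1)*(a + 4)*(a - 5)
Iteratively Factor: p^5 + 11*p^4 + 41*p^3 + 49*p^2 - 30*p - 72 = (p + 4)*(p^4 + 7*p^3 + 13*p^2 - 3*p - 18) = (p - 1)*(p + 4)*(p^3 + 8*p^2 + 21*p + 18) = (p - 1)*(p + 3)*(p + 4)*(p^2 + 5*p + 6) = (p - 1)*(p + 3)^2*(p + 4)*(p + 2)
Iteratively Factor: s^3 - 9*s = (s)*(s^2 - 9) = s*(s + 3)*(s - 3)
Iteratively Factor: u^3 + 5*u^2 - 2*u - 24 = (u + 3)*(u^2 + 2*u - 8) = (u - 2)*(u + 3)*(u + 4)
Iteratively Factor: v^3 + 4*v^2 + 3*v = (v)*(v^2 + 4*v + 3) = v*(v + 3)*(v + 1)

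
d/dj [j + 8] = 1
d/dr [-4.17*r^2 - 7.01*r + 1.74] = -8.34*r - 7.01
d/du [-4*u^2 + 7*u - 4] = 7 - 8*u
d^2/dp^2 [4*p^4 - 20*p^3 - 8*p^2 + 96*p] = 48*p^2 - 120*p - 16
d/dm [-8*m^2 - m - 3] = -16*m - 1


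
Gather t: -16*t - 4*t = -20*t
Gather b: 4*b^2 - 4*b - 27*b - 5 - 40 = 4*b^2 - 31*b - 45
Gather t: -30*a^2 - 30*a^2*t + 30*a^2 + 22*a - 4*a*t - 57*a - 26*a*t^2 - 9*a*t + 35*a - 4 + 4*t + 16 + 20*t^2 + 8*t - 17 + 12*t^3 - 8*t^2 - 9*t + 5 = 12*t^3 + t^2*(12 - 26*a) + t*(-30*a^2 - 13*a + 3)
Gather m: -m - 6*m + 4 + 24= 28 - 7*m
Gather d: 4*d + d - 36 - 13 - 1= 5*d - 50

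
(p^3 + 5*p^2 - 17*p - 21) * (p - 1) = p^4 + 4*p^3 - 22*p^2 - 4*p + 21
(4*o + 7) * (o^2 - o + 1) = 4*o^3 + 3*o^2 - 3*o + 7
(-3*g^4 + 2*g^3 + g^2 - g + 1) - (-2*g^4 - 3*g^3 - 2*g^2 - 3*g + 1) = -g^4 + 5*g^3 + 3*g^2 + 2*g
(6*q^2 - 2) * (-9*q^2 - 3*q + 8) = -54*q^4 - 18*q^3 + 66*q^2 + 6*q - 16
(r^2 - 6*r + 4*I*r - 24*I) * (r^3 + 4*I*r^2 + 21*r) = r^5 - 6*r^4 + 8*I*r^4 + 5*r^3 - 48*I*r^3 - 30*r^2 + 84*I*r^2 - 504*I*r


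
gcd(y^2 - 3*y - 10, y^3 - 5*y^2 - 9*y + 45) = y - 5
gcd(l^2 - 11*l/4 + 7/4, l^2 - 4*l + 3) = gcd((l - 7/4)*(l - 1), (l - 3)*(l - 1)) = l - 1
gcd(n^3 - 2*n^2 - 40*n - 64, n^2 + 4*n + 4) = n + 2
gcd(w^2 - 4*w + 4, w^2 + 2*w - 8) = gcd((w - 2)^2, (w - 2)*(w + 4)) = w - 2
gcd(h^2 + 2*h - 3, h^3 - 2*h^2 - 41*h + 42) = h - 1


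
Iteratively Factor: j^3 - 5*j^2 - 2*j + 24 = (j - 4)*(j^2 - j - 6) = (j - 4)*(j - 3)*(j + 2)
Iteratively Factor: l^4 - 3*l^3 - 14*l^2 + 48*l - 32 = (l - 4)*(l^3 + l^2 - 10*l + 8) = (l - 4)*(l - 1)*(l^2 + 2*l - 8) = (l - 4)*(l - 2)*(l - 1)*(l + 4)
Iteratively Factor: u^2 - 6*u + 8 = (u - 4)*(u - 2)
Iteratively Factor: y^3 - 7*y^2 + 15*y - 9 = (y - 3)*(y^2 - 4*y + 3) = (y - 3)^2*(y - 1)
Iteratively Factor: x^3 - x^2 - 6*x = (x - 3)*(x^2 + 2*x) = x*(x - 3)*(x + 2)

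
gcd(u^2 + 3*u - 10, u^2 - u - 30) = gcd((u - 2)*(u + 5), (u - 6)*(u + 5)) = u + 5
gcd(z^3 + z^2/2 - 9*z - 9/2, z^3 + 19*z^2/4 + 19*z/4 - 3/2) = z + 3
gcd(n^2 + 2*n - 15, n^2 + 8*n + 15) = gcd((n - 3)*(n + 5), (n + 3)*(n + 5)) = n + 5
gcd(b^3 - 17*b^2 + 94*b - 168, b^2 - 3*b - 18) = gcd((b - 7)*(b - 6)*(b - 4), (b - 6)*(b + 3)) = b - 6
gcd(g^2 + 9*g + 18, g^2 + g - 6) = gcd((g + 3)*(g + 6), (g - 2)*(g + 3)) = g + 3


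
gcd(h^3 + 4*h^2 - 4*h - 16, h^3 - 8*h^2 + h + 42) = h + 2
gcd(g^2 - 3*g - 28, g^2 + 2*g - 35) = 1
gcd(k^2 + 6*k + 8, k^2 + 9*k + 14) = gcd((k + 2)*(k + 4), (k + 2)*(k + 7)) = k + 2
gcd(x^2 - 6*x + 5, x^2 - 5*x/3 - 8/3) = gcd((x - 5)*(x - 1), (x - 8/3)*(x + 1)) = 1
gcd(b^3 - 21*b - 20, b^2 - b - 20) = b^2 - b - 20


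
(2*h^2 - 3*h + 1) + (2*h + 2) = 2*h^2 - h + 3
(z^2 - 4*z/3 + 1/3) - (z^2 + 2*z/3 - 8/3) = 3 - 2*z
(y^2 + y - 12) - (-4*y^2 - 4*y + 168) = 5*y^2 + 5*y - 180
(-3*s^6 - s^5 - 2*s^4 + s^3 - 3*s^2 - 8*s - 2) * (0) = 0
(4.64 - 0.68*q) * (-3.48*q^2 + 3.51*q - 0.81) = 2.3664*q^3 - 18.534*q^2 + 16.8372*q - 3.7584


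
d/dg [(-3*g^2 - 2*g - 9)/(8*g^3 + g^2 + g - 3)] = (24*g^4 + 32*g^3 + 215*g^2 + 36*g + 15)/(64*g^6 + 16*g^5 + 17*g^4 - 46*g^3 - 5*g^2 - 6*g + 9)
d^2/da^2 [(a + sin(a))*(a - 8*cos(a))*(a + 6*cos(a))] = -a^2*sin(a) + 2*a^2*cos(a) + 8*a*sin(a) + 4*a*sin(2*a) + 4*a*cos(a) + 96*a*cos(2*a) + 6*a + 14*sin(a) + 96*sin(2*a) + 108*sin(3*a) - 4*cos(a) - 4*cos(2*a)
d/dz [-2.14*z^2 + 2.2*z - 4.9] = 2.2 - 4.28*z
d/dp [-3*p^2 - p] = -6*p - 1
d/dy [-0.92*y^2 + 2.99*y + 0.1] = 2.99 - 1.84*y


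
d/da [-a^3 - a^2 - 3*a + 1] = -3*a^2 - 2*a - 3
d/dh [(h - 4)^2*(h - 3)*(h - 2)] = 4*h^3 - 39*h^2 + 124*h - 128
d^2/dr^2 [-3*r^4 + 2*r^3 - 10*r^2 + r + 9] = -36*r^2 + 12*r - 20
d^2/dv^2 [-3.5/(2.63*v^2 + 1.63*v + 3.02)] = (48.4183*v^2 + 30.0083*v - 3.5*(5.26*v + 1.63)*(10.52*v + 3.26) + 55.5982)/(2.63*v^2 + 1.63*v + 3.02)^3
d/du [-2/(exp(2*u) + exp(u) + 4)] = (4*exp(u) + 2)*exp(u)/(exp(2*u) + exp(u) + 4)^2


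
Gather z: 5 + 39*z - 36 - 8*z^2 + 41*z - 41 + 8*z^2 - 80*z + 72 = 0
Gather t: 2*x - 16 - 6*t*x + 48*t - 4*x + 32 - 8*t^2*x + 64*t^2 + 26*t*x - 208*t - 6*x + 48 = t^2*(64 - 8*x) + t*(20*x - 160) - 8*x + 64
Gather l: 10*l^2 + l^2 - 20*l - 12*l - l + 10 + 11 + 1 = 11*l^2 - 33*l + 22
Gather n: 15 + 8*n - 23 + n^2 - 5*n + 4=n^2 + 3*n - 4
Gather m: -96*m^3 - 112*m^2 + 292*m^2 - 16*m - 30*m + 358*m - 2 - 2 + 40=-96*m^3 + 180*m^2 + 312*m + 36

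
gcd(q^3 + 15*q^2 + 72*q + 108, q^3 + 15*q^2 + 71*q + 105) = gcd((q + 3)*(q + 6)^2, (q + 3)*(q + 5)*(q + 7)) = q + 3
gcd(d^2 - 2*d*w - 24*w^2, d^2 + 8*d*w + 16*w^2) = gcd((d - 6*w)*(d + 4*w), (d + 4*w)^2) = d + 4*w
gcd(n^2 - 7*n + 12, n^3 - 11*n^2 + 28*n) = n - 4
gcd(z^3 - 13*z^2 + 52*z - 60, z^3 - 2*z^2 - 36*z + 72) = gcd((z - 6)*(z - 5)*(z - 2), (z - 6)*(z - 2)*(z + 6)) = z^2 - 8*z + 12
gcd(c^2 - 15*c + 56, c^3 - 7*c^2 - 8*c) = c - 8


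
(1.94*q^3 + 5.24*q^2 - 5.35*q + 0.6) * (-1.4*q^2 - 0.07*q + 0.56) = -2.716*q^5 - 7.4718*q^4 + 8.2096*q^3 + 2.4689*q^2 - 3.038*q + 0.336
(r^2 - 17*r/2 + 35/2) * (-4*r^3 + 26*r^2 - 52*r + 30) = -4*r^5 + 60*r^4 - 343*r^3 + 927*r^2 - 1165*r + 525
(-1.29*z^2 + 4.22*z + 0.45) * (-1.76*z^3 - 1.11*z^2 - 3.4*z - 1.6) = 2.2704*z^5 - 5.9953*z^4 - 1.0902*z^3 - 12.7835*z^2 - 8.282*z - 0.72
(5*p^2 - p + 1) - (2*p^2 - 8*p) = 3*p^2 + 7*p + 1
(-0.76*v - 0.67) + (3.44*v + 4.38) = 2.68*v + 3.71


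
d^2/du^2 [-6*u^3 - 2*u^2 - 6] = -36*u - 4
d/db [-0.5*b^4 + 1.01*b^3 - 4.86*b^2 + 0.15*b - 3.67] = -2.0*b^3 + 3.03*b^2 - 9.72*b + 0.15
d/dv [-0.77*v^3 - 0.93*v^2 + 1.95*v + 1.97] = -2.31*v^2 - 1.86*v + 1.95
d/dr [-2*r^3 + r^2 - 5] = 2*r*(1 - 3*r)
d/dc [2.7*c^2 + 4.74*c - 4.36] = 5.4*c + 4.74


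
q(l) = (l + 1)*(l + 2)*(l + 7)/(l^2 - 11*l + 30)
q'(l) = (11 - 2*l)*(l + 1)*(l + 2)*(l + 7)/(l^2 - 11*l + 30)^2 + (l + 1)*(l + 2)/(l^2 - 11*l + 30) + (l + 1)*(l + 7)/(l^2 - 11*l + 30) + (l + 2)*(l + 7)/(l^2 - 11*l + 30)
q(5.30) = -2693.70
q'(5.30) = 4115.29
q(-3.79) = 0.19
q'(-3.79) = -0.07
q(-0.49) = 0.14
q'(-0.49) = 0.44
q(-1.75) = -0.02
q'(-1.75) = -0.06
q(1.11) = 2.80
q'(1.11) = 3.86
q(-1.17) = -0.02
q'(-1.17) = 0.08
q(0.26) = 0.76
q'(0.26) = 1.34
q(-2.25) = 0.02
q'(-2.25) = -0.11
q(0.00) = 0.47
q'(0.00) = 0.94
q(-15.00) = -3.47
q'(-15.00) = 0.61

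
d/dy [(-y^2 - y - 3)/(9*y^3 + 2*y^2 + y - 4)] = (9*y^4 + 18*y^3 + 82*y^2 + 20*y + 7)/(81*y^6 + 36*y^5 + 22*y^4 - 68*y^3 - 15*y^2 - 8*y + 16)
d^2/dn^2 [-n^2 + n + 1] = -2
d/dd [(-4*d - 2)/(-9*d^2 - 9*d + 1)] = 2*(18*d^2 + 18*d - 9*(2*d + 1)^2 - 2)/(9*d^2 + 9*d - 1)^2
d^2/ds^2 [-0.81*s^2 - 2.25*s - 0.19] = -1.62000000000000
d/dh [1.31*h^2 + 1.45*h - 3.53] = 2.62*h + 1.45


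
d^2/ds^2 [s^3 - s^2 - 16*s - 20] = 6*s - 2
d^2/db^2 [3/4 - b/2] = 0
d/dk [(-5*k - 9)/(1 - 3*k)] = -32/(3*k - 1)^2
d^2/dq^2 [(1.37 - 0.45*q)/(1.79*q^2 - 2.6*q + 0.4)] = (-(0.45*q - 1.37)*(3.58*q - 2.6)*(7.16*q - 5.2) + (4.833*q - 7.2446)*(1.79*q^2 - 2.6*q + 0.4))/(1.79*q^2 - 2.6*q + 0.4)^3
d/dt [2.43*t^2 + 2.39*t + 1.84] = 4.86*t + 2.39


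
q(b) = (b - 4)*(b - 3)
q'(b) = 2*b - 7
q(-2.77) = 39.06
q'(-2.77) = -12.54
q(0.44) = 9.11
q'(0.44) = -6.12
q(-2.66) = 37.70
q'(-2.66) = -12.32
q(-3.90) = 54.51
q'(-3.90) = -14.80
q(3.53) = -0.25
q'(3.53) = 0.06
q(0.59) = 8.22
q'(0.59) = -5.82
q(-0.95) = 19.55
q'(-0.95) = -8.90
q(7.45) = 15.35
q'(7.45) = 7.90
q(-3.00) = 42.00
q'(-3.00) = -13.00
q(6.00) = 6.00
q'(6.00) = 5.00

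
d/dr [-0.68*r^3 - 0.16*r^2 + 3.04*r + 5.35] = -2.04*r^2 - 0.32*r + 3.04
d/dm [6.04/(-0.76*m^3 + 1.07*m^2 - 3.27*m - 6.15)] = (13.7712*m^2 - 12.9256*m + 19.7508)/(0.76*m^3 - 1.07*m^2 + 3.27*m + 6.15)^2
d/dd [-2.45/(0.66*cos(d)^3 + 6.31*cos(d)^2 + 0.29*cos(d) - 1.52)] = (4.851*sin(d)^2 - 30.919*cos(d) - 5.5615)*sin(d)/(0.66*cos(d)^3 + 6.31*cos(d)^2 + 0.29*cos(d) - 1.52)^2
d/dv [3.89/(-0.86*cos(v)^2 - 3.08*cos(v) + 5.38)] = -(6.6908*cos(v) + 11.9812)*sin(v)/(0.86*cos(v)^2 + 3.08*cos(v) - 5.38)^2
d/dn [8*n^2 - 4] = 16*n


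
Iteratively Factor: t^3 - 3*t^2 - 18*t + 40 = (t - 5)*(t^2 + 2*t - 8) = (t - 5)*(t - 2)*(t + 4)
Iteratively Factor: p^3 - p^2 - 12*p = (p)*(p^2 - p - 12) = p*(p + 3)*(p - 4)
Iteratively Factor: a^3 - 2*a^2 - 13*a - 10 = (a + 1)*(a^2 - 3*a - 10) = (a - 5)*(a + 1)*(a + 2)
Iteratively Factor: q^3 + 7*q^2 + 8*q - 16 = (q + 4)*(q^2 + 3*q - 4) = (q - 1)*(q + 4)*(q + 4)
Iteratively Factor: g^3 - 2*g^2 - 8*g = (g + 2)*(g^2 - 4*g) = (g - 4)*(g + 2)*(g)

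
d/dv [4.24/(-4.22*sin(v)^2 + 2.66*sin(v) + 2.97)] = (35.7856*sin(v) - 11.2784)*cos(v)/(-4.22*sin(v)^2 + 2.66*sin(v) + 2.97)^2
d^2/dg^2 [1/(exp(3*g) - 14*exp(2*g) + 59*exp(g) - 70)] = ((-9*exp(2*g) + 56*exp(g) - 59)*(exp(3*g) - 14*exp(2*g) + 59*exp(g) - 70) + 2*(3*exp(2*g) - 28*exp(g) + 59)^2*exp(g))*exp(g)/(exp(3*g) - 14*exp(2*g) + 59*exp(g) - 70)^3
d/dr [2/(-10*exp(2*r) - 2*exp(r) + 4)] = (10*exp(r) + 1)*exp(r)/(5*exp(2*r) + exp(r) - 2)^2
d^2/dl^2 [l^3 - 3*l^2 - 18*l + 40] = 6*l - 6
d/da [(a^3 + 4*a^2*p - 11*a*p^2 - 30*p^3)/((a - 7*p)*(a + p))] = (a^4 - 12*a^3*p - 34*a^2*p^2 + 4*a*p^3 - 103*p^4)/(a^4 - 12*a^3*p + 22*a^2*p^2 + 84*a*p^3 + 49*p^4)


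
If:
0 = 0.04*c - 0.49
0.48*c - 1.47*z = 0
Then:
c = 12.25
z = 4.00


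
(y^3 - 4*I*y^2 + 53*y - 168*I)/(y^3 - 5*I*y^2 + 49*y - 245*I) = (y^2 - 11*I*y - 24)/(y^2 - 12*I*y - 35)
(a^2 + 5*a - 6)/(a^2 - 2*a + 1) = (a + 6)/(a - 1)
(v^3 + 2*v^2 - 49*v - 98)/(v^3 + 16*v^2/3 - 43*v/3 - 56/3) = 3*(v^2 - 5*v - 14)/(3*v^2 - 5*v - 8)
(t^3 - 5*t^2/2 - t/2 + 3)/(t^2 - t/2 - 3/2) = t - 2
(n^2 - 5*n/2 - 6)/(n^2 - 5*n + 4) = (n + 3/2)/(n - 1)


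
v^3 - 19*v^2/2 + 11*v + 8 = (v - 8)*(v - 2)*(v + 1/2)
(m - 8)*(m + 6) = m^2 - 2*m - 48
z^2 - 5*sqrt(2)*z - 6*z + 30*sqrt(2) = (z - 6)*(z - 5*sqrt(2))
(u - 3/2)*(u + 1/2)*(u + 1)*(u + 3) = u^4 + 3*u^3 - 7*u^2/4 - 6*u - 9/4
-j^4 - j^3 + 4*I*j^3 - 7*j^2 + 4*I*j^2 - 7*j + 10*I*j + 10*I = (j - 5*I)*(j + 2*I)*(I*j + 1)*(I*j + I)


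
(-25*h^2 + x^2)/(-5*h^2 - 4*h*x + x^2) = (5*h + x)/(h + x)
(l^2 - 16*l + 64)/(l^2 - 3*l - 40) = (l - 8)/(l + 5)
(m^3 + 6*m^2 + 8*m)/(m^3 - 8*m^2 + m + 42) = m*(m + 4)/(m^2 - 10*m + 21)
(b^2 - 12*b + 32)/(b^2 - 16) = (b - 8)/(b + 4)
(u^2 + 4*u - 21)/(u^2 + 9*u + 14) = (u - 3)/(u + 2)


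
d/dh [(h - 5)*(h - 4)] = 2*h - 9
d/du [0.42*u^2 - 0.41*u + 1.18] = 0.84*u - 0.41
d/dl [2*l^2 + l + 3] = 4*l + 1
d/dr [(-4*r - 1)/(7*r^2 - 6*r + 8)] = 2*(14*r^2 + 7*r - 19)/(49*r^4 - 84*r^3 + 148*r^2 - 96*r + 64)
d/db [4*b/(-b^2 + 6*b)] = 4/(b - 6)^2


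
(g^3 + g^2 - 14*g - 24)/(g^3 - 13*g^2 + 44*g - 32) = (g^2 + 5*g + 6)/(g^2 - 9*g + 8)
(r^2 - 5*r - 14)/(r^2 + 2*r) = (r - 7)/r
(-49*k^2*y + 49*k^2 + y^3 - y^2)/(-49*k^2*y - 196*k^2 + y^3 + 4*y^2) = (y - 1)/(y + 4)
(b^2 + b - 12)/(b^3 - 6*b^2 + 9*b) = (b + 4)/(b*(b - 3))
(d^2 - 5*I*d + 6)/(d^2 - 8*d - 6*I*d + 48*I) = (d + I)/(d - 8)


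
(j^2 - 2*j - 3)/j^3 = (j^2 - 2*j - 3)/j^3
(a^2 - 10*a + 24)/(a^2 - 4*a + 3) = (a^2 - 10*a + 24)/(a^2 - 4*a + 3)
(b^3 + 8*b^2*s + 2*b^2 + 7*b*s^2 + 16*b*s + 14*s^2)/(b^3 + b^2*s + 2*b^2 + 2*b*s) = (b + 7*s)/b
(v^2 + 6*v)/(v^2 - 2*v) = (v + 6)/(v - 2)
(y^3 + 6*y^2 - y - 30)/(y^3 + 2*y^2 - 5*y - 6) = (y + 5)/(y + 1)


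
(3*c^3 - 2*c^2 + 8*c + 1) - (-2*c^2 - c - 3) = 3*c^3 + 9*c + 4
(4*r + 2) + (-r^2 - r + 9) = -r^2 + 3*r + 11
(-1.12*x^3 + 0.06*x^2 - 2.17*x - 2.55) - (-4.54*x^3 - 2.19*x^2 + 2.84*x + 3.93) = 3.42*x^3 + 2.25*x^2 - 5.01*x - 6.48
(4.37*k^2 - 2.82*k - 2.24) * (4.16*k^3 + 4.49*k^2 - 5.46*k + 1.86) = 18.1792*k^5 + 7.8901*k^4 - 45.8404*k^3 + 13.4678*k^2 + 6.9852*k - 4.1664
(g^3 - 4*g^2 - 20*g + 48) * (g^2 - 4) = g^5 - 4*g^4 - 24*g^3 + 64*g^2 + 80*g - 192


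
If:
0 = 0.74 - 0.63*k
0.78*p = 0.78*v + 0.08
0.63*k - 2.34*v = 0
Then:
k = 1.17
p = 0.42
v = 0.32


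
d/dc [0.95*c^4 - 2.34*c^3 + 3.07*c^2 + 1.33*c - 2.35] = 3.8*c^3 - 7.02*c^2 + 6.14*c + 1.33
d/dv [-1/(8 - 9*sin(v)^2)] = -36*sin(2*v)/(9*cos(2*v) + 7)^2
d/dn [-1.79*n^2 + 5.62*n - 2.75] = 5.62 - 3.58*n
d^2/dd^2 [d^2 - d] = 2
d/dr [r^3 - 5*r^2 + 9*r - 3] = 3*r^2 - 10*r + 9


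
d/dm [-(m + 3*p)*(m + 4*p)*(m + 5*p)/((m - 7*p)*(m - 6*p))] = (-m^4 + 26*m^3*p + 77*m^2*p^2 - 888*m*p^3 - 2754*p^4)/(m^4 - 26*m^3*p + 253*m^2*p^2 - 1092*m*p^3 + 1764*p^4)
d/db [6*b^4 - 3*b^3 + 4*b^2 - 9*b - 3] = 24*b^3 - 9*b^2 + 8*b - 9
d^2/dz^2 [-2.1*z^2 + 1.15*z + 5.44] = -4.20000000000000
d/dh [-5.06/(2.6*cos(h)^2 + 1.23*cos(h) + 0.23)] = -(26.312*cos(h) + 6.2238)*sin(h)/(2.6*cos(h)^2 + 1.23*cos(h) + 0.23)^2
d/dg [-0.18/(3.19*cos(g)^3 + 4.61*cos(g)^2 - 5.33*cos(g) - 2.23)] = (-1.7226*cos(g)^2 - 1.6596*cos(g) + 0.9594)*sin(g)/(3.19*cos(g)^3 + 4.61*cos(g)^2 - 5.33*cos(g) - 2.23)^2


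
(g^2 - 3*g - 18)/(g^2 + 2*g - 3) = (g - 6)/(g - 1)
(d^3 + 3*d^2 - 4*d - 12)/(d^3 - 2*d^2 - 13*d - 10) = (d^2 + d - 6)/(d^2 - 4*d - 5)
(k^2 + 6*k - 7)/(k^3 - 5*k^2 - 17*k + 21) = (k + 7)/(k^2 - 4*k - 21)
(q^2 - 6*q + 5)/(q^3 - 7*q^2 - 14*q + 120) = (q - 1)/(q^2 - 2*q - 24)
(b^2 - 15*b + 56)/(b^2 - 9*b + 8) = (b - 7)/(b - 1)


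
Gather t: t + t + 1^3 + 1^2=2*t + 2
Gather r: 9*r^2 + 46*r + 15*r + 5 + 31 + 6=9*r^2 + 61*r + 42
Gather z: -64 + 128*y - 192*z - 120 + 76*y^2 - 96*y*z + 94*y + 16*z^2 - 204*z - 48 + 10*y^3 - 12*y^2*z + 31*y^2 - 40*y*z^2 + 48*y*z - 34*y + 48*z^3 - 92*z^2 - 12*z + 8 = 10*y^3 + 107*y^2 + 188*y + 48*z^3 + z^2*(-40*y - 76) + z*(-12*y^2 - 48*y - 408) - 224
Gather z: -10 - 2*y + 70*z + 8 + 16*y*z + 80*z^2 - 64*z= -2*y + 80*z^2 + z*(16*y + 6) - 2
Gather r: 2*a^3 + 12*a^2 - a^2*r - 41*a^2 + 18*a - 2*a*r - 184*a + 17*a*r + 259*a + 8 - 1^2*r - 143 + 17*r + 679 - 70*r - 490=2*a^3 - 29*a^2 + 93*a + r*(-a^2 + 15*a - 54) + 54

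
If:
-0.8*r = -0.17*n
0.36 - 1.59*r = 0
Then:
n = 1.07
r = 0.23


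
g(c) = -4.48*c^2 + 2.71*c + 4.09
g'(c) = 2.71 - 8.96*c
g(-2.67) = -35.08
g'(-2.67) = 26.63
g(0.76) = 3.56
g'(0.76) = -4.10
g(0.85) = 3.16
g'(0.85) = -4.91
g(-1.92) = -17.63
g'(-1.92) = 19.91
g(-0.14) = 3.62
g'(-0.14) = 3.96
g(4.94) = -91.85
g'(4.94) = -41.55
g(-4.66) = -105.82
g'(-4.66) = 44.46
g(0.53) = 4.27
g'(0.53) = -2.04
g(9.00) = -334.40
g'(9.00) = -77.93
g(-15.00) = -1044.56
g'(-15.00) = 137.11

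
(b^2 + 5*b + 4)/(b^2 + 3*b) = (b^2 + 5*b + 4)/(b*(b + 3))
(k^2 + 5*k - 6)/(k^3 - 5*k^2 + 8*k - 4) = (k + 6)/(k^2 - 4*k + 4)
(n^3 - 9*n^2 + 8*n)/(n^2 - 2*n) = (n^2 - 9*n + 8)/(n - 2)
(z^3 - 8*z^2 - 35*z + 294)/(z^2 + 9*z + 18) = (z^2 - 14*z + 49)/(z + 3)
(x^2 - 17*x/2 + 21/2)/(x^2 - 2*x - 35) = (x - 3/2)/(x + 5)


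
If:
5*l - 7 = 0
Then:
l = 7/5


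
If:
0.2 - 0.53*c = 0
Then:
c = 0.38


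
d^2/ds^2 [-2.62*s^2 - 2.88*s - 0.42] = -5.24000000000000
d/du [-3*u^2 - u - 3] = -6*u - 1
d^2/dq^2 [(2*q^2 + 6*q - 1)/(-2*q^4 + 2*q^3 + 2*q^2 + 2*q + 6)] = (-6*q^8 - 30*q^7 + 54*q^6 - 27*q^5 - 105*q^4 - 130*q^3 + 150*q^2 + 48*q - 2)/(q^12 - 3*q^11 + 2*q^9 - 3*q^8 + 18*q^7 + 5*q^6 - 6*q^5 - 3*q^4 - 46*q^3 - 36*q^2 - 27*q - 27)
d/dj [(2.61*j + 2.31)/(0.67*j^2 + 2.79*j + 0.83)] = (1.7487*j^2 + 7.2819*j - (1.34*j + 2.79)*(2.61*j + 2.31) + 2.1663)/(0.67*j^2 + 2.79*j + 0.83)^2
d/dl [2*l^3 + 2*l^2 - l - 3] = 6*l^2 + 4*l - 1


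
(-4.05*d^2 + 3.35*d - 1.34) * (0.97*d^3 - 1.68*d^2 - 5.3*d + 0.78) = -3.9285*d^5 + 10.0535*d^4 + 14.5372*d^3 - 18.6628*d^2 + 9.715*d - 1.0452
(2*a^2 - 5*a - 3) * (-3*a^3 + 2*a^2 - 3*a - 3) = -6*a^5 + 19*a^4 - 7*a^3 + 3*a^2 + 24*a + 9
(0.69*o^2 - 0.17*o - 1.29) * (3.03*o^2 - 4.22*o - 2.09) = 2.0907*o^4 - 3.4269*o^3 - 4.6334*o^2 + 5.7991*o + 2.6961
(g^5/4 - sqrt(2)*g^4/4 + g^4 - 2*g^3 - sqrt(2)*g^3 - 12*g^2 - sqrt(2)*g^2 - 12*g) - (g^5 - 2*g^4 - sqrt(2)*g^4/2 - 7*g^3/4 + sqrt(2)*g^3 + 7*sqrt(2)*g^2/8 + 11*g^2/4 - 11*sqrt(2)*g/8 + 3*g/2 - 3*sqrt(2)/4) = -3*g^5/4 + sqrt(2)*g^4/4 + 3*g^4 - 2*sqrt(2)*g^3 - g^3/4 - 59*g^2/4 - 15*sqrt(2)*g^2/8 - 27*g/2 + 11*sqrt(2)*g/8 + 3*sqrt(2)/4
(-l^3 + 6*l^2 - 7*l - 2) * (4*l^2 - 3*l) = -4*l^5 + 27*l^4 - 46*l^3 + 13*l^2 + 6*l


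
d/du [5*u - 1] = 5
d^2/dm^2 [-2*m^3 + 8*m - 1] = -12*m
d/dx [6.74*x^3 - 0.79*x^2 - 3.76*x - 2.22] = 20.22*x^2 - 1.58*x - 3.76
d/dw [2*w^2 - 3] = 4*w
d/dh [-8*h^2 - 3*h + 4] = -16*h - 3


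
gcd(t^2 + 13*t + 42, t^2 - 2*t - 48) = t + 6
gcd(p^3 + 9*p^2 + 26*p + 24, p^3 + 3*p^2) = p + 3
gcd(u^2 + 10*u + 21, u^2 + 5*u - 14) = u + 7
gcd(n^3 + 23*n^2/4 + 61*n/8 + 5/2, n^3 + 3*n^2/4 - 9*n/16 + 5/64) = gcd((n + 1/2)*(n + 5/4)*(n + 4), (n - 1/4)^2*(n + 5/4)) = n + 5/4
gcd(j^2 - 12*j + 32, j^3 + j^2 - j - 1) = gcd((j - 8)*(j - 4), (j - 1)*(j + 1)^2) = 1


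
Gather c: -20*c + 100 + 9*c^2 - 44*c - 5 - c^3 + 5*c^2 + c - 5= -c^3 + 14*c^2 - 63*c + 90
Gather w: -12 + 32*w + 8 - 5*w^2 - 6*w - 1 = -5*w^2 + 26*w - 5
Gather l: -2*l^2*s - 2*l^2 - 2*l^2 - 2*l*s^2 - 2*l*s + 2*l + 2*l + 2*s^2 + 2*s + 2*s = l^2*(-2*s - 4) + l*(-2*s^2 - 2*s + 4) + 2*s^2 + 4*s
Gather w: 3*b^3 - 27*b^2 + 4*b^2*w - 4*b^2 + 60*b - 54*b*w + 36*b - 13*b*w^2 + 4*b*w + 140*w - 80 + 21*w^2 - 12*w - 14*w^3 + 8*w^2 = 3*b^3 - 31*b^2 + 96*b - 14*w^3 + w^2*(29 - 13*b) + w*(4*b^2 - 50*b + 128) - 80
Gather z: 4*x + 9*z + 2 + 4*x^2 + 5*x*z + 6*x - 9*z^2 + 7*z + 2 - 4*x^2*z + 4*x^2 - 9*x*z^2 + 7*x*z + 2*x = 8*x^2 + 12*x + z^2*(-9*x - 9) + z*(-4*x^2 + 12*x + 16) + 4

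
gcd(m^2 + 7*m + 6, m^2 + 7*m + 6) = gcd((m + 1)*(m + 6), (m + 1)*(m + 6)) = m^2 + 7*m + 6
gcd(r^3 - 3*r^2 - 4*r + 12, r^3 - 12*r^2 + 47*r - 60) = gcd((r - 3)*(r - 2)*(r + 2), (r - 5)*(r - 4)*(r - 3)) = r - 3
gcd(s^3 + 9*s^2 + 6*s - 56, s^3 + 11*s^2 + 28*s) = s^2 + 11*s + 28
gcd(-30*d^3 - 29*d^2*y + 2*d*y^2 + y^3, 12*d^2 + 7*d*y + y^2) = 1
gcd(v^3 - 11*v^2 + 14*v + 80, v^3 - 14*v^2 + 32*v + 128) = v^2 - 6*v - 16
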